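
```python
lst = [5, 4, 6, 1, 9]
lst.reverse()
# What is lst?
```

[9, 1, 6, 4, 5]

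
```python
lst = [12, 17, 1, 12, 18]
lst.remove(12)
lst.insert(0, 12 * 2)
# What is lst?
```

After line 1: lst = [12, 17, 1, 12, 18]
After line 2 (remove first 12): lst = [17, 1, 12, 18]
After line 3 (insert 24 at index 0): lst = [24, 17, 1, 12, 18]

[24, 17, 1, 12, 18]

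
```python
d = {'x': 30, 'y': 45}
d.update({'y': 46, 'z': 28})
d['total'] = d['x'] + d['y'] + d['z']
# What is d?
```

After line 1: d = {'x': 30, 'y': 45}
After line 2 (y overwritten, z added): d = {'x': 30, 'y': 46, 'z': 28}
After line 3 (total = 30 + 46 + 28 = 104): d = {'x': 30, 'y': 46, 'z': 28, 'total': 104}

{'x': 30, 'y': 46, 'z': 28, 'total': 104}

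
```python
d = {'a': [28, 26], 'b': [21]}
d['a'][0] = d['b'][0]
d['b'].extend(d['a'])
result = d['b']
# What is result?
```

After line 1: d = {'a': [28, 26], 'b': [21]}
After line 2 (a[0] = b[0] = 21): d = {'a': [21, 26], 'b': [21]}
After line 3 (b.extend(a) appends [21, 26]): d = {'a': [21, 26], 'b': [21, 21, 26]}
After line 4: result = d['b'] = [21, 21, 26]

[21, 21, 26]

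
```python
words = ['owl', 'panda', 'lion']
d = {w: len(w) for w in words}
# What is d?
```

{'owl': 3, 'panda': 5, 'lion': 4}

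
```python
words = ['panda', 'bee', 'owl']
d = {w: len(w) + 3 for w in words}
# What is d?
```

{'panda': 8, 'bee': 6, 'owl': 6}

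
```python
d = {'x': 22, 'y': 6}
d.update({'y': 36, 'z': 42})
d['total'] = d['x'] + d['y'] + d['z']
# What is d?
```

After line 1: d = {'x': 22, 'y': 6}
After line 2 (y overwritten, z added): d = {'x': 22, 'y': 36, 'z': 42}
After line 3 (total = 22 + 36 + 42 = 100): d = {'x': 22, 'y': 36, 'z': 42, 'total': 100}

{'x': 22, 'y': 36, 'z': 42, 'total': 100}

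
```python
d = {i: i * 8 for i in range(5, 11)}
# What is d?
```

{5: 40, 6: 48, 7: 56, 8: 64, 9: 72, 10: 80}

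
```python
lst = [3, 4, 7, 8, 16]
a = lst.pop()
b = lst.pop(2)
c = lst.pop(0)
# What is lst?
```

After line 1: lst = [3, 4, 7, 8, 16]
After line 2 (pop() -> a = 16): lst = [3, 4, 7, 8]
After line 3 (pop(2) -> b = 7): lst = [3, 4, 8]
After line 4 (pop(0) -> c = 3): lst = [4, 8]

[4, 8]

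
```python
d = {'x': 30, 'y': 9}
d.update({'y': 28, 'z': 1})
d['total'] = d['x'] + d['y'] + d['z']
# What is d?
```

After line 1: d = {'x': 30, 'y': 9}
After line 2 (y overwritten, z added): d = {'x': 30, 'y': 28, 'z': 1}
After line 3 (total = 30 + 28 + 1 = 59): d = {'x': 30, 'y': 28, 'z': 1, 'total': 59}

{'x': 30, 'y': 28, 'z': 1, 'total': 59}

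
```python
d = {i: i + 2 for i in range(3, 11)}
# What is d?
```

{3: 5, 4: 6, 5: 7, 6: 8, 7: 9, 8: 10, 9: 11, 10: 12}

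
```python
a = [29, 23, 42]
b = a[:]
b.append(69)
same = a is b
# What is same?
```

After line 1: a = [29, 23, 42]
After line 2 (b = a[:] is a shallow copy, new object): a = [29, 23, 42], b = [29, 23, 42]
After line 3 (append only mutates b): a = [29, 23, 42], b = [29, 23, 42, 69]
After line 4 (same = a is b; different objects -> False): same = False

False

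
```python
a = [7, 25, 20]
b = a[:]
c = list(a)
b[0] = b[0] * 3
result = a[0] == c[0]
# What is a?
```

After line 1: a = [7, 25, 20]
After line 2 (b = a[:], copy): a = [7, 25, 20], b = [7, 25, 20]
After line 3 (c = list(a) is a copy, new object): c = [7, 25, 20]
After line 4 (b[0] = 7 * 3 = 21; only b mutates (copy)): a = [7, 25, 20], b = [21, 25, 20], c = [7, 25, 20]
After line 5 (a[0] = 7, c[0] = 7; result = True)

[7, 25, 20]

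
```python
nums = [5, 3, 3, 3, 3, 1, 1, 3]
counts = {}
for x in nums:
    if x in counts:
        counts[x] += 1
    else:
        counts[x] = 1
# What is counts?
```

Initial: counts = {}, nums = [5, 3, 3, 3, 3, 1, 1, 3]
See 5: counts = {5: 1}
See 3: counts = {5: 1, 3: 1}
See 3: counts = {5: 1, 3: 2}
See 3: counts = {5: 1, 3: 3}
See 3: counts = {5: 1, 3: 4}
See 1: counts = {5: 1, 3: 4, 1: 1}
See 1: counts = {5: 1, 3: 4, 1: 2}
See 3: counts = {5: 1, 3: 5, 1: 2}

{5: 1, 3: 5, 1: 2}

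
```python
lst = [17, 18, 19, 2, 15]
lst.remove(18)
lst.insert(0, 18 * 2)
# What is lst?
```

After line 1: lst = [17, 18, 19, 2, 15]
After line 2 (remove first 18): lst = [17, 19, 2, 15]
After line 3 (insert 36 at index 0): lst = [36, 17, 19, 2, 15]

[36, 17, 19, 2, 15]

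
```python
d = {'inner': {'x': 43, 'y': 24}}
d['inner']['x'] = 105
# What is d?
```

After line 1: d = {'inner': {'x': 43, 'y': 24}}
After line 2 (inner x overwritten): d = {'inner': {'x': 105, 'y': 24}}

{'inner': {'x': 105, 'y': 24}}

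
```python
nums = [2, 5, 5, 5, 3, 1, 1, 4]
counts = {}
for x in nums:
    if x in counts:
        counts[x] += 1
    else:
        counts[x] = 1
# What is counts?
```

Initial: counts = {}, nums = [2, 5, 5, 5, 3, 1, 1, 4]
See 2: counts = {2: 1}
See 5: counts = {2: 1, 5: 1}
See 5: counts = {2: 1, 5: 2}
See 5: counts = {2: 1, 5: 3}
See 3: counts = {2: 1, 5: 3, 3: 1}
See 1: counts = {2: 1, 5: 3, 3: 1, 1: 1}
See 1: counts = {2: 1, 5: 3, 3: 1, 1: 2}
See 4: counts = {2: 1, 5: 3, 3: 1, 1: 2, 4: 1}

{2: 1, 5: 3, 3: 1, 1: 2, 4: 1}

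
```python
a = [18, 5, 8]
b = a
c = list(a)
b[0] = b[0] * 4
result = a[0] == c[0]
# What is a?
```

After line 1: a = [18, 5, 8]
After line 2 (b = a, alias): a = [18, 5, 8], b = [18, 5, 8]
After line 3 (c = list(a) is a copy, new object): c = [18, 5, 8]
After line 4 (b[0] = 18 * 4 = 72; mutates shared a/b): a = b = [72, 5, 8], c = [18, 5, 8]
After line 5 (a[0] = 72, c[0] = 18; result = False)

[72, 5, 8]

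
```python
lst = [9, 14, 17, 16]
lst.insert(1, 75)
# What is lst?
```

[9, 75, 14, 17, 16]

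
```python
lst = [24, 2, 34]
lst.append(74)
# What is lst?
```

[24, 2, 34, 74]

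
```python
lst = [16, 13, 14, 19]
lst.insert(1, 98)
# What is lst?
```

[16, 98, 13, 14, 19]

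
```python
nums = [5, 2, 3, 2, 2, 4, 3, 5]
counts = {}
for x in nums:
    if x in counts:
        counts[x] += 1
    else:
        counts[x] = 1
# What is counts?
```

Initial: counts = {}, nums = [5, 2, 3, 2, 2, 4, 3, 5]
See 5: counts = {5: 1}
See 2: counts = {5: 1, 2: 1}
See 3: counts = {5: 1, 2: 1, 3: 1}
See 2: counts = {5: 1, 2: 2, 3: 1}
See 2: counts = {5: 1, 2: 3, 3: 1}
See 4: counts = {5: 1, 2: 3, 3: 1, 4: 1}
See 3: counts = {5: 1, 2: 3, 3: 2, 4: 1}
See 5: counts = {5: 2, 2: 3, 3: 2, 4: 1}

{5: 2, 2: 3, 3: 2, 4: 1}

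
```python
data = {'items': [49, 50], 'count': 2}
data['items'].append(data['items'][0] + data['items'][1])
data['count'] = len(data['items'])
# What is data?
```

After line 1: data = {'items': [49, 50], 'count': 2}
After line 2 (append 49 + 50 = 99): data = {'items': [49, 50, 99], 'count': 2}
After line 3 (count = len(items) = 3): data = {'items': [49, 50, 99], 'count': 3}

{'items': [49, 50, 99], 'count': 3}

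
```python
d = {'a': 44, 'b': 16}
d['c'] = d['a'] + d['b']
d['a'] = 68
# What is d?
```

After line 1: d = {'a': 44, 'b': 16}
After line 2 (d['c'] = 44 + 16): d = {'a': 44, 'b': 16, 'c': 60}
After line 3: d = {'a': 68, 'b': 16, 'c': 60}

{'a': 68, 'b': 16, 'c': 60}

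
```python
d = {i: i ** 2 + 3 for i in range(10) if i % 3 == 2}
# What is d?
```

{2: 7, 5: 28, 8: 67}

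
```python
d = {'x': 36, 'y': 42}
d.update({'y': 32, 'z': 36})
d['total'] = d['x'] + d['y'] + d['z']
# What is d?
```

After line 1: d = {'x': 36, 'y': 42}
After line 2 (y overwritten, z added): d = {'x': 36, 'y': 32, 'z': 36}
After line 3 (total = 36 + 32 + 36 = 104): d = {'x': 36, 'y': 32, 'z': 36, 'total': 104}

{'x': 36, 'y': 32, 'z': 36, 'total': 104}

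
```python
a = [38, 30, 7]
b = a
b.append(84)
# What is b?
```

After line 1: a = [38, 30, 7]
After line 2 (b = a is an alias, same object): a = [38, 30, 7], b = [38, 30, 7]
After line 3 (b.append mutates the shared list): a = [38, 30, 7, 84], b = [38, 30, 7, 84]

[38, 30, 7, 84]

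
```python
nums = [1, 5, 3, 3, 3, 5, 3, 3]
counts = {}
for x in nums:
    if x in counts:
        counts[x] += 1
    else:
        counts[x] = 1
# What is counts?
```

Initial: counts = {}, nums = [1, 5, 3, 3, 3, 5, 3, 3]
See 1: counts = {1: 1}
See 5: counts = {1: 1, 5: 1}
See 3: counts = {1: 1, 5: 1, 3: 1}
See 3: counts = {1: 1, 5: 1, 3: 2}
See 3: counts = {1: 1, 5: 1, 3: 3}
See 5: counts = {1: 1, 5: 2, 3: 3}
See 3: counts = {1: 1, 5: 2, 3: 4}
See 3: counts = {1: 1, 5: 2, 3: 5}

{1: 1, 5: 2, 3: 5}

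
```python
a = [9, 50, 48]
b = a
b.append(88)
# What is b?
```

After line 1: a = [9, 50, 48]
After line 2 (b = a is an alias, same object): a = [9, 50, 48], b = [9, 50, 48]
After line 3 (b.append mutates the shared list): a = [9, 50, 48, 88], b = [9, 50, 48, 88]

[9, 50, 48, 88]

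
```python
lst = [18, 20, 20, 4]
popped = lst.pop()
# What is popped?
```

4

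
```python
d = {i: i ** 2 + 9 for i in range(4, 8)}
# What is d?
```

{4: 25, 5: 34, 6: 45, 7: 58}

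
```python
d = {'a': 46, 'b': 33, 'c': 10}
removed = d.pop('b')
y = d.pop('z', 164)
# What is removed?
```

After line 1: d = {'a': 46, 'b': 33, 'c': 10}
After line 2 (pop 'b' returns 33): d = {'a': 46, 'c': 10}, removed = 33
After line 3 (pop 'z' missing, returns default 164): d = {'a': 46, 'c': 10}, y = 164

33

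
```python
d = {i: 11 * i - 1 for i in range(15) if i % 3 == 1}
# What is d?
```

{1: 10, 4: 43, 7: 76, 10: 109, 13: 142}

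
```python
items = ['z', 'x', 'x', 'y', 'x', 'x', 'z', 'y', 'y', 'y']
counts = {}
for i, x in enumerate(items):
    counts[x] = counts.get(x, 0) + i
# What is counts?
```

Initial: counts = {}, items = ['z', 'x', 'x', 'y', 'x', 'x', 'z', 'y', 'y', 'y']
i=0, x='z': counts = {'z': 0}
i=1, x='x': counts = {'z': 0, 'x': 1}
i=2, x='x': counts = {'z': 0, 'x': 3}
i=3, x='y': counts = {'z': 0, 'x': 3, 'y': 3}
i=4, x='x': counts = {'z': 0, 'x': 7, 'y': 3}
i=5, x='x': counts = {'z': 0, 'x': 12, 'y': 3}
i=6, x='z': counts = {'z': 6, 'x': 12, 'y': 3}
i=7, x='y': counts = {'z': 6, 'x': 12, 'y': 10}
i=8, x='y': counts = {'z': 6, 'x': 12, 'y': 18}
i=9, x='y': counts = {'z': 6, 'x': 12, 'y': 27}

{'z': 6, 'x': 12, 'y': 27}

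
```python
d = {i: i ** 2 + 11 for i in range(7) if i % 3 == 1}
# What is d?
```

{1: 12, 4: 27}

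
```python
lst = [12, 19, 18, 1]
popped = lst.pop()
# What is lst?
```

[12, 19, 18]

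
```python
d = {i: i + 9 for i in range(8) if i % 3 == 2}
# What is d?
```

{2: 11, 5: 14}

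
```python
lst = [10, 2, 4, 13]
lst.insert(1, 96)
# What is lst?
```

[10, 96, 2, 4, 13]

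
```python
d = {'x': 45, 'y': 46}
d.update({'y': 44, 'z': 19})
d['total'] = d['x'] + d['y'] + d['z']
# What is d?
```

After line 1: d = {'x': 45, 'y': 46}
After line 2 (y overwritten, z added): d = {'x': 45, 'y': 44, 'z': 19}
After line 3 (total = 45 + 44 + 19 = 108): d = {'x': 45, 'y': 44, 'z': 19, 'total': 108}

{'x': 45, 'y': 44, 'z': 19, 'total': 108}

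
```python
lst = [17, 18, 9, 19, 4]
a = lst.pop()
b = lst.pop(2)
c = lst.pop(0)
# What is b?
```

After line 1: lst = [17, 18, 9, 19, 4]
After line 2 (pop() -> a = 4): lst = [17, 18, 9, 19]
After line 3 (pop(2) -> b = 9): lst = [17, 18, 19]
After line 4 (pop(0) -> c = 17): lst = [18, 19]

9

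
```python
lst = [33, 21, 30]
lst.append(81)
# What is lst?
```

[33, 21, 30, 81]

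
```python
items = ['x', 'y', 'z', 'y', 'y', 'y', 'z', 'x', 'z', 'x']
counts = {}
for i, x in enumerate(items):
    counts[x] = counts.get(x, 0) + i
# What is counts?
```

Initial: counts = {}, items = ['x', 'y', 'z', 'y', 'y', 'y', 'z', 'x', 'z', 'x']
i=0, x='x': counts = {'x': 0}
i=1, x='y': counts = {'x': 0, 'y': 1}
i=2, x='z': counts = {'x': 0, 'y': 1, 'z': 2}
i=3, x='y': counts = {'x': 0, 'y': 4, 'z': 2}
i=4, x='y': counts = {'x': 0, 'y': 8, 'z': 2}
i=5, x='y': counts = {'x': 0, 'y': 13, 'z': 2}
i=6, x='z': counts = {'x': 0, 'y': 13, 'z': 8}
i=7, x='x': counts = {'x': 7, 'y': 13, 'z': 8}
i=8, x='z': counts = {'x': 7, 'y': 13, 'z': 16}
i=9, x='x': counts = {'x': 16, 'y': 13, 'z': 16}

{'x': 16, 'y': 13, 'z': 16}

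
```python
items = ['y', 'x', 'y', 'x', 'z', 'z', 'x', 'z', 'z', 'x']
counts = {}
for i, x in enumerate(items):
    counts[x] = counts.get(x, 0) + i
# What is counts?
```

Initial: counts = {}, items = ['y', 'x', 'y', 'x', 'z', 'z', 'x', 'z', 'z', 'x']
i=0, x='y': counts = {'y': 0}
i=1, x='x': counts = {'y': 0, 'x': 1}
i=2, x='y': counts = {'y': 2, 'x': 1}
i=3, x='x': counts = {'y': 2, 'x': 4}
i=4, x='z': counts = {'y': 2, 'x': 4, 'z': 4}
i=5, x='z': counts = {'y': 2, 'x': 4, 'z': 9}
i=6, x='x': counts = {'y': 2, 'x': 10, 'z': 9}
i=7, x='z': counts = {'y': 2, 'x': 10, 'z': 16}
i=8, x='z': counts = {'y': 2, 'x': 10, 'z': 24}
i=9, x='x': counts = {'y': 2, 'x': 19, 'z': 24}

{'y': 2, 'x': 19, 'z': 24}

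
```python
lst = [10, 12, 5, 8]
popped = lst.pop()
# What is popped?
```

8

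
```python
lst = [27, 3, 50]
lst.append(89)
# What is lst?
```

[27, 3, 50, 89]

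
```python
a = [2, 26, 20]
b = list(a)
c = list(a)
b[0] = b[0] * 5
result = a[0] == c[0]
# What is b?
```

After line 1: a = [2, 26, 20]
After line 2 (b = list(a), copy): a = [2, 26, 20], b = [2, 26, 20]
After line 3 (c = list(a) is a copy, new object): c = [2, 26, 20]
After line 4 (b[0] = 2 * 5 = 10; only b mutates (copy)): a = [2, 26, 20], b = [10, 26, 20], c = [2, 26, 20]
After line 5 (a[0] = 2, c[0] = 2; result = True)

[10, 26, 20]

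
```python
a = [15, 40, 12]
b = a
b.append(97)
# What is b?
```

After line 1: a = [15, 40, 12]
After line 2 (b = a is an alias, same object): a = [15, 40, 12], b = [15, 40, 12]
After line 3 (b.append mutates the shared list): a = [15, 40, 12, 97], b = [15, 40, 12, 97]

[15, 40, 12, 97]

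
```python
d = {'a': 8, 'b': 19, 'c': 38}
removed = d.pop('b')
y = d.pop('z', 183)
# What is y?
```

After line 1: d = {'a': 8, 'b': 19, 'c': 38}
After line 2 (pop 'b' returns 19): d = {'a': 8, 'c': 38}, removed = 19
After line 3 (pop 'z' missing, returns default 183): d = {'a': 8, 'c': 38}, y = 183

183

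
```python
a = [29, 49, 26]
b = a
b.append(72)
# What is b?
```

After line 1: a = [29, 49, 26]
After line 2 (b = a is an alias, same object): a = [29, 49, 26], b = [29, 49, 26]
After line 3 (b.append mutates the shared list): a = [29, 49, 26, 72], b = [29, 49, 26, 72]

[29, 49, 26, 72]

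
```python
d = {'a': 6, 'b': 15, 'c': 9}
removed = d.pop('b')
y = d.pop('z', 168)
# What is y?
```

After line 1: d = {'a': 6, 'b': 15, 'c': 9}
After line 2 (pop 'b' returns 15): d = {'a': 6, 'c': 9}, removed = 15
After line 3 (pop 'z' missing, returns default 168): d = {'a': 6, 'c': 9}, y = 168

168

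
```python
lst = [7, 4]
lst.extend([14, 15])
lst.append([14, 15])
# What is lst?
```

After line 1: lst = [7, 4]
After line 2 (extend unpacks [14, 15]): lst = [7, 4, 14, 15]
After line 3 (append adds [14, 15] as single element): lst = [7, 4, 14, 15, [14, 15]]

[7, 4, 14, 15, [14, 15]]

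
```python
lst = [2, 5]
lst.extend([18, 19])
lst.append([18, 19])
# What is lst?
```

After line 1: lst = [2, 5]
After line 2 (extend unpacks [18, 19]): lst = [2, 5, 18, 19]
After line 3 (append adds [18, 19] as single element): lst = [2, 5, 18, 19, [18, 19]]

[2, 5, 18, 19, [18, 19]]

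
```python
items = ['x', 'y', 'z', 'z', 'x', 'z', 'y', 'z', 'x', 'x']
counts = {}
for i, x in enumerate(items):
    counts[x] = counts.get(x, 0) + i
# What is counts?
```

Initial: counts = {}, items = ['x', 'y', 'z', 'z', 'x', 'z', 'y', 'z', 'x', 'x']
i=0, x='x': counts = {'x': 0}
i=1, x='y': counts = {'x': 0, 'y': 1}
i=2, x='z': counts = {'x': 0, 'y': 1, 'z': 2}
i=3, x='z': counts = {'x': 0, 'y': 1, 'z': 5}
i=4, x='x': counts = {'x': 4, 'y': 1, 'z': 5}
i=5, x='z': counts = {'x': 4, 'y': 1, 'z': 10}
i=6, x='y': counts = {'x': 4, 'y': 7, 'z': 10}
i=7, x='z': counts = {'x': 4, 'y': 7, 'z': 17}
i=8, x='x': counts = {'x': 12, 'y': 7, 'z': 17}
i=9, x='x': counts = {'x': 21, 'y': 7, 'z': 17}

{'x': 21, 'y': 7, 'z': 17}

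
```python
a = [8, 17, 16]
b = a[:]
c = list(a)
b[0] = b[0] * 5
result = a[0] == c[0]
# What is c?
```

After line 1: a = [8, 17, 16]
After line 2 (b = a[:], copy): a = [8, 17, 16], b = [8, 17, 16]
After line 3 (c = list(a) is a copy, new object): c = [8, 17, 16]
After line 4 (b[0] = 8 * 5 = 40; only b mutates (copy)): a = [8, 17, 16], b = [40, 17, 16], c = [8, 17, 16]
After line 5 (a[0] = 8, c[0] = 8; result = True)

[8, 17, 16]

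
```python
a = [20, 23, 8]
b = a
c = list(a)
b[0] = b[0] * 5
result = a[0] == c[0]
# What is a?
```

After line 1: a = [20, 23, 8]
After line 2 (b = a, alias): a = [20, 23, 8], b = [20, 23, 8]
After line 3 (c = list(a) is a copy, new object): c = [20, 23, 8]
After line 4 (b[0] = 20 * 5 = 100; mutates shared a/b): a = b = [100, 23, 8], c = [20, 23, 8]
After line 5 (a[0] = 100, c[0] = 20; result = False)

[100, 23, 8]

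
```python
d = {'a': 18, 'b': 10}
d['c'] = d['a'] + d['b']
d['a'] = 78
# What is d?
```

After line 1: d = {'a': 18, 'b': 10}
After line 2 (d['c'] = 18 + 10): d = {'a': 18, 'b': 10, 'c': 28}
After line 3: d = {'a': 78, 'b': 10, 'c': 28}

{'a': 78, 'b': 10, 'c': 28}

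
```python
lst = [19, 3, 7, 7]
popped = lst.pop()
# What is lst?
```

[19, 3, 7]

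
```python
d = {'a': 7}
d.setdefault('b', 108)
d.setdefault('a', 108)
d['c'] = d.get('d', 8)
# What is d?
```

After line 1: d = {'a': 7}
After line 2 (setdefault adds 'b'=108): d = {'a': 7, 'b': 108}
After line 3 (setdefault 'a' no-op, already exists): d = {'a': 7, 'b': 108}
After line 4 (get('d', 8) returns default since 'd' not in d): d = {'a': 7, 'b': 108, 'c': 8}

{'a': 7, 'b': 108, 'c': 8}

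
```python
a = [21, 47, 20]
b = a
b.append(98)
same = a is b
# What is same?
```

After line 1: a = [21, 47, 20]
After line 2 (b = a is an alias, same object): a = [21, 47, 20], b = [21, 47, 20]
After line 3 (b.append mutates the shared list): a = [21, 47, 20, 98], b = [21, 47, 20, 98]
After line 4 (same = a is b; same object -> True): same = True

True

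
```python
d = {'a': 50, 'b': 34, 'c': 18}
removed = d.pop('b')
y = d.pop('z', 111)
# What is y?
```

After line 1: d = {'a': 50, 'b': 34, 'c': 18}
After line 2 (pop 'b' returns 34): d = {'a': 50, 'c': 18}, removed = 34
After line 3 (pop 'z' missing, returns default 111): d = {'a': 50, 'c': 18}, y = 111

111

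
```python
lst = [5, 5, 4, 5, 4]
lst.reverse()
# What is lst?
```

[4, 5, 4, 5, 5]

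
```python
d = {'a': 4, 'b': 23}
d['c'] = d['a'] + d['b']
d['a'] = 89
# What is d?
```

After line 1: d = {'a': 4, 'b': 23}
After line 2 (d['c'] = 4 + 23): d = {'a': 4, 'b': 23, 'c': 27}
After line 3: d = {'a': 89, 'b': 23, 'c': 27}

{'a': 89, 'b': 23, 'c': 27}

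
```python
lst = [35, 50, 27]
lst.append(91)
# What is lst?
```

[35, 50, 27, 91]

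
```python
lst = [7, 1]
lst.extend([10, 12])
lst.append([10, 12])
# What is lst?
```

After line 1: lst = [7, 1]
After line 2 (extend unpacks [10, 12]): lst = [7, 1, 10, 12]
After line 3 (append adds [10, 12] as single element): lst = [7, 1, 10, 12, [10, 12]]

[7, 1, 10, 12, [10, 12]]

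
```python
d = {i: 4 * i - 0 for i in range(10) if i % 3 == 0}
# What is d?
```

{0: 0, 3: 12, 6: 24, 9: 36}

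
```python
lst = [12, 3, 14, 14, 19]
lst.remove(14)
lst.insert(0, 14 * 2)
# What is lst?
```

After line 1: lst = [12, 3, 14, 14, 19]
After line 2 (remove first 14): lst = [12, 3, 14, 19]
After line 3 (insert 28 at index 0): lst = [28, 12, 3, 14, 19]

[28, 12, 3, 14, 19]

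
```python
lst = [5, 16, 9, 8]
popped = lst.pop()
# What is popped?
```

8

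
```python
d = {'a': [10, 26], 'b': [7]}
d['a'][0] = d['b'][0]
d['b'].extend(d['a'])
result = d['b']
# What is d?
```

After line 1: d = {'a': [10, 26], 'b': [7]}
After line 2 (a[0] = b[0] = 7): d = {'a': [7, 26], 'b': [7]}
After line 3 (b.extend(a) appends [7, 26]): d = {'a': [7, 26], 'b': [7, 7, 26]}
After line 4: result = d['b'] = [7, 7, 26]

{'a': [7, 26], 'b': [7, 7, 26]}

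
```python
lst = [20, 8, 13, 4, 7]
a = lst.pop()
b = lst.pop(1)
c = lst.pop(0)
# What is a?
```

After line 1: lst = [20, 8, 13, 4, 7]
After line 2 (pop() -> a = 7): lst = [20, 8, 13, 4]
After line 3 (pop(1) -> b = 8): lst = [20, 13, 4]
After line 4 (pop(0) -> c = 20): lst = [13, 4]

7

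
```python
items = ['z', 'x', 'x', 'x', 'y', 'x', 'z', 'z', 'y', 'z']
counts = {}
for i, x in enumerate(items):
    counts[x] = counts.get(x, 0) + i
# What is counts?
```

Initial: counts = {}, items = ['z', 'x', 'x', 'x', 'y', 'x', 'z', 'z', 'y', 'z']
i=0, x='z': counts = {'z': 0}
i=1, x='x': counts = {'z': 0, 'x': 1}
i=2, x='x': counts = {'z': 0, 'x': 3}
i=3, x='x': counts = {'z': 0, 'x': 6}
i=4, x='y': counts = {'z': 0, 'x': 6, 'y': 4}
i=5, x='x': counts = {'z': 0, 'x': 11, 'y': 4}
i=6, x='z': counts = {'z': 6, 'x': 11, 'y': 4}
i=7, x='z': counts = {'z': 13, 'x': 11, 'y': 4}
i=8, x='y': counts = {'z': 13, 'x': 11, 'y': 12}
i=9, x='z': counts = {'z': 22, 'x': 11, 'y': 12}

{'z': 22, 'x': 11, 'y': 12}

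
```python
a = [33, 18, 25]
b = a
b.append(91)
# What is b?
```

After line 1: a = [33, 18, 25]
After line 2 (b = a is an alias, same object): a = [33, 18, 25], b = [33, 18, 25]
After line 3 (b.append mutates the shared list): a = [33, 18, 25, 91], b = [33, 18, 25, 91]

[33, 18, 25, 91]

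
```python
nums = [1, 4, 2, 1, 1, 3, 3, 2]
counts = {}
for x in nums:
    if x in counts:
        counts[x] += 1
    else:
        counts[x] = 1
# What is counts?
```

Initial: counts = {}, nums = [1, 4, 2, 1, 1, 3, 3, 2]
See 1: counts = {1: 1}
See 4: counts = {1: 1, 4: 1}
See 2: counts = {1: 1, 4: 1, 2: 1}
See 1: counts = {1: 2, 4: 1, 2: 1}
See 1: counts = {1: 3, 4: 1, 2: 1}
See 3: counts = {1: 3, 4: 1, 2: 1, 3: 1}
See 3: counts = {1: 3, 4: 1, 2: 1, 3: 2}
See 2: counts = {1: 3, 4: 1, 2: 2, 3: 2}

{1: 3, 4: 1, 2: 2, 3: 2}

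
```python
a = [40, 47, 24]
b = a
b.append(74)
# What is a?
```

After line 1: a = [40, 47, 24]
After line 2 (b = a is an alias, same object): a = [40, 47, 24], b = [40, 47, 24]
After line 3 (b.append mutates the shared list): a = [40, 47, 24, 74], b = [40, 47, 24, 74]

[40, 47, 24, 74]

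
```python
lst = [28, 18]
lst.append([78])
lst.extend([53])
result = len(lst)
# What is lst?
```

After line 1: lst = [28, 18]
After line 2 (append adds [78] as single element): lst = [28, 18, [78]]
After line 3 (extend unpacks [53], adds 53): lst = [28, 18, [78], 53]
After line 4: result = len(lst) = 4

[28, 18, [78], 53]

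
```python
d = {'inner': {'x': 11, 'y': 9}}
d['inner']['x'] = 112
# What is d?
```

After line 1: d = {'inner': {'x': 11, 'y': 9}}
After line 2 (inner x overwritten): d = {'inner': {'x': 112, 'y': 9}}

{'inner': {'x': 112, 'y': 9}}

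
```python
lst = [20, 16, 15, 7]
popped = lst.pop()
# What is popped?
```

7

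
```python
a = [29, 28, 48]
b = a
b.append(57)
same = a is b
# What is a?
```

After line 1: a = [29, 28, 48]
After line 2 (b = a is an alias, same object): a = [29, 28, 48], b = [29, 28, 48]
After line 3 (b.append mutates the shared list): a = [29, 28, 48, 57], b = [29, 28, 48, 57]
After line 4 (same = a is b; same object -> True): same = True

[29, 28, 48, 57]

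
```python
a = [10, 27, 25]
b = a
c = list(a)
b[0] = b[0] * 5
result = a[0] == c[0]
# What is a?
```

After line 1: a = [10, 27, 25]
After line 2 (b = a, alias): a = [10, 27, 25], b = [10, 27, 25]
After line 3 (c = list(a) is a copy, new object): c = [10, 27, 25]
After line 4 (b[0] = 10 * 5 = 50; mutates shared a/b): a = b = [50, 27, 25], c = [10, 27, 25]
After line 5 (a[0] = 50, c[0] = 10; result = False)

[50, 27, 25]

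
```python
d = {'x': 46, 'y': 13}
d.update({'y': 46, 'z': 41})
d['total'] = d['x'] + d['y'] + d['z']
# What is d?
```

After line 1: d = {'x': 46, 'y': 13}
After line 2 (y overwritten, z added): d = {'x': 46, 'y': 46, 'z': 41}
After line 3 (total = 46 + 46 + 41 = 133): d = {'x': 46, 'y': 46, 'z': 41, 'total': 133}

{'x': 46, 'y': 46, 'z': 41, 'total': 133}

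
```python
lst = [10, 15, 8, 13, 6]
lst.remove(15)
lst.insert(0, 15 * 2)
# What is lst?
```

After line 1: lst = [10, 15, 8, 13, 6]
After line 2 (remove first 15): lst = [10, 8, 13, 6]
After line 3 (insert 30 at index 0): lst = [30, 10, 8, 13, 6]

[30, 10, 8, 13, 6]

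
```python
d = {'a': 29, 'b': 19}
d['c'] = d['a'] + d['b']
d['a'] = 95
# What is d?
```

After line 1: d = {'a': 29, 'b': 19}
After line 2 (d['c'] = 29 + 19): d = {'a': 29, 'b': 19, 'c': 48}
After line 3: d = {'a': 95, 'b': 19, 'c': 48}

{'a': 95, 'b': 19, 'c': 48}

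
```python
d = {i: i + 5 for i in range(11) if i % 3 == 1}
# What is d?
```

{1: 6, 4: 9, 7: 12, 10: 15}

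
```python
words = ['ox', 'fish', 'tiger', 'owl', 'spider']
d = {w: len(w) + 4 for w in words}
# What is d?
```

{'ox': 6, 'fish': 8, 'tiger': 9, 'owl': 7, 'spider': 10}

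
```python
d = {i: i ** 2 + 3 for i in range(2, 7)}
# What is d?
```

{2: 7, 3: 12, 4: 19, 5: 28, 6: 39}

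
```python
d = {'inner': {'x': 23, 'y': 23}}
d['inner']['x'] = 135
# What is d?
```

After line 1: d = {'inner': {'x': 23, 'y': 23}}
After line 2 (inner x overwritten): d = {'inner': {'x': 135, 'y': 23}}

{'inner': {'x': 135, 'y': 23}}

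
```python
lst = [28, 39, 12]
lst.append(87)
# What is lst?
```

[28, 39, 12, 87]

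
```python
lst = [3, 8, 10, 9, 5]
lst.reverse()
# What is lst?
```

[5, 9, 10, 8, 3]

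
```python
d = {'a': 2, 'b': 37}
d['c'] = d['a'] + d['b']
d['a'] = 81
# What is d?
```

After line 1: d = {'a': 2, 'b': 37}
After line 2 (d['c'] = 2 + 37): d = {'a': 2, 'b': 37, 'c': 39}
After line 3: d = {'a': 81, 'b': 37, 'c': 39}

{'a': 81, 'b': 37, 'c': 39}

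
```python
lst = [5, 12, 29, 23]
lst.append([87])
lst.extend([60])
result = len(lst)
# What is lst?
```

After line 1: lst = [5, 12, 29, 23]
After line 2 (append adds [87] as single element): lst = [5, 12, 29, 23, [87]]
After line 3 (extend unpacks [60], adds 60): lst = [5, 12, 29, 23, [87], 60]
After line 4: result = len(lst) = 6

[5, 12, 29, 23, [87], 60]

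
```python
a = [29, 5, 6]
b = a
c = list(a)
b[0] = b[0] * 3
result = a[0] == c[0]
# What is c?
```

After line 1: a = [29, 5, 6]
After line 2 (b = a, alias): a = [29, 5, 6], b = [29, 5, 6]
After line 3 (c = list(a) is a copy, new object): c = [29, 5, 6]
After line 4 (b[0] = 29 * 3 = 87; mutates shared a/b): a = b = [87, 5, 6], c = [29, 5, 6]
After line 5 (a[0] = 87, c[0] = 29; result = False)

[29, 5, 6]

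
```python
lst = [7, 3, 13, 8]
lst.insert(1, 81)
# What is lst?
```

[7, 81, 3, 13, 8]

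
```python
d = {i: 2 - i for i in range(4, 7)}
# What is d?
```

{4: -2, 5: -3, 6: -4}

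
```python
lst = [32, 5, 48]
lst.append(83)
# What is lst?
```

[32, 5, 48, 83]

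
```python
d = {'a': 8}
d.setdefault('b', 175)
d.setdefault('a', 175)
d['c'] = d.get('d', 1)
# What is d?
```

After line 1: d = {'a': 8}
After line 2 (setdefault adds 'b'=175): d = {'a': 8, 'b': 175}
After line 3 (setdefault 'a' no-op, already exists): d = {'a': 8, 'b': 175}
After line 4 (get('d', 1) returns default since 'd' not in d): d = {'a': 8, 'b': 175, 'c': 1}

{'a': 8, 'b': 175, 'c': 1}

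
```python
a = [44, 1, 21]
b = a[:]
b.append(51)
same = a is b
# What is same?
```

After line 1: a = [44, 1, 21]
After line 2 (b = a[:] is a shallow copy, new object): a = [44, 1, 21], b = [44, 1, 21]
After line 3 (append only mutates b): a = [44, 1, 21], b = [44, 1, 21, 51]
After line 4 (same = a is b; different objects -> False): same = False

False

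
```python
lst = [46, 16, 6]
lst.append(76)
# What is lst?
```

[46, 16, 6, 76]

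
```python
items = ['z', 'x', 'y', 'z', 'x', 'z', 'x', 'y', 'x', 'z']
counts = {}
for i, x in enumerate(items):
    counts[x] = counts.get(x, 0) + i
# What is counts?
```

Initial: counts = {}, items = ['z', 'x', 'y', 'z', 'x', 'z', 'x', 'y', 'x', 'z']
i=0, x='z': counts = {'z': 0}
i=1, x='x': counts = {'z': 0, 'x': 1}
i=2, x='y': counts = {'z': 0, 'x': 1, 'y': 2}
i=3, x='z': counts = {'z': 3, 'x': 1, 'y': 2}
i=4, x='x': counts = {'z': 3, 'x': 5, 'y': 2}
i=5, x='z': counts = {'z': 8, 'x': 5, 'y': 2}
i=6, x='x': counts = {'z': 8, 'x': 11, 'y': 2}
i=7, x='y': counts = {'z': 8, 'x': 11, 'y': 9}
i=8, x='x': counts = {'z': 8, 'x': 19, 'y': 9}
i=9, x='z': counts = {'z': 17, 'x': 19, 'y': 9}

{'z': 17, 'x': 19, 'y': 9}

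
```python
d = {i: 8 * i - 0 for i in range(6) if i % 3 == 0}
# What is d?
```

{0: 0, 3: 24}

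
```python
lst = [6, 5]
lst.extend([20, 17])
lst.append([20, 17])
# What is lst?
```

After line 1: lst = [6, 5]
After line 2 (extend unpacks [20, 17]): lst = [6, 5, 20, 17]
After line 3 (append adds [20, 17] as single element): lst = [6, 5, 20, 17, [20, 17]]

[6, 5, 20, 17, [20, 17]]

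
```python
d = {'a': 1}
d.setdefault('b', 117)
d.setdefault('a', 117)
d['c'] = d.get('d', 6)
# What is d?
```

After line 1: d = {'a': 1}
After line 2 (setdefault adds 'b'=117): d = {'a': 1, 'b': 117}
After line 3 (setdefault 'a' no-op, already exists): d = {'a': 1, 'b': 117}
After line 4 (get('d', 6) returns default since 'd' not in d): d = {'a': 1, 'b': 117, 'c': 6}

{'a': 1, 'b': 117, 'c': 6}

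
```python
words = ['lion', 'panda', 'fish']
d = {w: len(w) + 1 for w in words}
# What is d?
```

{'lion': 5, 'panda': 6, 'fish': 5}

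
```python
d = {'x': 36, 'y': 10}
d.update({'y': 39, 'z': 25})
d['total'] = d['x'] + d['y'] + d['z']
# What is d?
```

After line 1: d = {'x': 36, 'y': 10}
After line 2 (y overwritten, z added): d = {'x': 36, 'y': 39, 'z': 25}
After line 3 (total = 36 + 39 + 25 = 100): d = {'x': 36, 'y': 39, 'z': 25, 'total': 100}

{'x': 36, 'y': 39, 'z': 25, 'total': 100}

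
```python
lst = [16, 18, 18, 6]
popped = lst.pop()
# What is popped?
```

6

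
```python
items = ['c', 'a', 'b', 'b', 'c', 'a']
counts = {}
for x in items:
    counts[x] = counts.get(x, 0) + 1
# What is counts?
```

Initial: counts = {}, items = ['c', 'a', 'b', 'b', 'c', 'a']
See 'c': counts = {'c': 1}
See 'a': counts = {'c': 1, 'a': 1}
See 'b': counts = {'c': 1, 'a': 1, 'b': 1}
See 'b': counts = {'c': 1, 'a': 1, 'b': 2}
See 'c': counts = {'c': 2, 'a': 1, 'b': 2}
See 'a': counts = {'c': 2, 'a': 2, 'b': 2}

{'c': 2, 'a': 2, 'b': 2}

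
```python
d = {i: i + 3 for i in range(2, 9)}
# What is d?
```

{2: 5, 3: 6, 4: 7, 5: 8, 6: 9, 7: 10, 8: 11}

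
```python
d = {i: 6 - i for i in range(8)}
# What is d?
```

{0: 6, 1: 5, 2: 4, 3: 3, 4: 2, 5: 1, 6: 0, 7: -1}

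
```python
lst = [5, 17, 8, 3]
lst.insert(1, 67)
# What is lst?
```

[5, 67, 17, 8, 3]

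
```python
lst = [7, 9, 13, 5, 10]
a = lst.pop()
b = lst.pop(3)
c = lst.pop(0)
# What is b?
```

After line 1: lst = [7, 9, 13, 5, 10]
After line 2 (pop() -> a = 10): lst = [7, 9, 13, 5]
After line 3 (pop(3) -> b = 5): lst = [7, 9, 13]
After line 4 (pop(0) -> c = 7): lst = [9, 13]

5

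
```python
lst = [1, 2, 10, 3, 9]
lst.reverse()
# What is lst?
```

[9, 3, 10, 2, 1]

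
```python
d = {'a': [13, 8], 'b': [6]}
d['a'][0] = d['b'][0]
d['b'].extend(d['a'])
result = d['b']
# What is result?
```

After line 1: d = {'a': [13, 8], 'b': [6]}
After line 2 (a[0] = b[0] = 6): d = {'a': [6, 8], 'b': [6]}
After line 3 (b.extend(a) appends [6, 8]): d = {'a': [6, 8], 'b': [6, 6, 8]}
After line 4: result = d['b'] = [6, 6, 8]

[6, 6, 8]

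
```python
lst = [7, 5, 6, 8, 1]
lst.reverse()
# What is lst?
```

[1, 8, 6, 5, 7]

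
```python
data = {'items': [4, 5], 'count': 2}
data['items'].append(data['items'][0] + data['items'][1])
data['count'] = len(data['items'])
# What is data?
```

After line 1: data = {'items': [4, 5], 'count': 2}
After line 2 (append 4 + 5 = 9): data = {'items': [4, 5, 9], 'count': 2}
After line 3 (count = len(items) = 3): data = {'items': [4, 5, 9], 'count': 3}

{'items': [4, 5, 9], 'count': 3}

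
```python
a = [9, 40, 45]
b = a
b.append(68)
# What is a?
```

After line 1: a = [9, 40, 45]
After line 2 (b = a is an alias, same object): a = [9, 40, 45], b = [9, 40, 45]
After line 3 (b.append mutates the shared list): a = [9, 40, 45, 68], b = [9, 40, 45, 68]

[9, 40, 45, 68]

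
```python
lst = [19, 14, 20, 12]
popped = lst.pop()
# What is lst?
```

[19, 14, 20]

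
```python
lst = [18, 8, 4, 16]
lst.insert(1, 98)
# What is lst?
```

[18, 98, 8, 4, 16]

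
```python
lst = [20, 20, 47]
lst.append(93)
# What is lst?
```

[20, 20, 47, 93]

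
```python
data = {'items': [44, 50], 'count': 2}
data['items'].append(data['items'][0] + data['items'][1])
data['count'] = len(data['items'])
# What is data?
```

After line 1: data = {'items': [44, 50], 'count': 2}
After line 2 (append 44 + 50 = 94): data = {'items': [44, 50, 94], 'count': 2}
After line 3 (count = len(items) = 3): data = {'items': [44, 50, 94], 'count': 3}

{'items': [44, 50, 94], 'count': 3}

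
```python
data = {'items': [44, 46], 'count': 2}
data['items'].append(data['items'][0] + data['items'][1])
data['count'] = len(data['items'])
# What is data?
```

After line 1: data = {'items': [44, 46], 'count': 2}
After line 2 (append 44 + 46 = 90): data = {'items': [44, 46, 90], 'count': 2}
After line 3 (count = len(items) = 3): data = {'items': [44, 46, 90], 'count': 3}

{'items': [44, 46, 90], 'count': 3}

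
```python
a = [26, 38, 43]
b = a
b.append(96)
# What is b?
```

After line 1: a = [26, 38, 43]
After line 2 (b = a is an alias, same object): a = [26, 38, 43], b = [26, 38, 43]
After line 3 (b.append mutates the shared list): a = [26, 38, 43, 96], b = [26, 38, 43, 96]

[26, 38, 43, 96]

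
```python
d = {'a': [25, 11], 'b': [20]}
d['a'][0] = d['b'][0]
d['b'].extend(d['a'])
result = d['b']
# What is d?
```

After line 1: d = {'a': [25, 11], 'b': [20]}
After line 2 (a[0] = b[0] = 20): d = {'a': [20, 11], 'b': [20]}
After line 3 (b.extend(a) appends [20, 11]): d = {'a': [20, 11], 'b': [20, 20, 11]}
After line 4: result = d['b'] = [20, 20, 11]

{'a': [20, 11], 'b': [20, 20, 11]}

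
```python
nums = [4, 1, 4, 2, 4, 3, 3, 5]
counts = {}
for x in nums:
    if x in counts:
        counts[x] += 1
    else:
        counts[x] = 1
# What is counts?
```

Initial: counts = {}, nums = [4, 1, 4, 2, 4, 3, 3, 5]
See 4: counts = {4: 1}
See 1: counts = {4: 1, 1: 1}
See 4: counts = {4: 2, 1: 1}
See 2: counts = {4: 2, 1: 1, 2: 1}
See 4: counts = {4: 3, 1: 1, 2: 1}
See 3: counts = {4: 3, 1: 1, 2: 1, 3: 1}
See 3: counts = {4: 3, 1: 1, 2: 1, 3: 2}
See 5: counts = {4: 3, 1: 1, 2: 1, 3: 2, 5: 1}

{4: 3, 1: 1, 2: 1, 3: 2, 5: 1}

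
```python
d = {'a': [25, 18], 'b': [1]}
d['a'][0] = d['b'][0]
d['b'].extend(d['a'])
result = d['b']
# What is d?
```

After line 1: d = {'a': [25, 18], 'b': [1]}
After line 2 (a[0] = b[0] = 1): d = {'a': [1, 18], 'b': [1]}
After line 3 (b.extend(a) appends [1, 18]): d = {'a': [1, 18], 'b': [1, 1, 18]}
After line 4: result = d['b'] = [1, 1, 18]

{'a': [1, 18], 'b': [1, 1, 18]}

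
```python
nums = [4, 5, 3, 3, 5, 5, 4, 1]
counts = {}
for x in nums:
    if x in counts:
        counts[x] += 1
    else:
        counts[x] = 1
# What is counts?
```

Initial: counts = {}, nums = [4, 5, 3, 3, 5, 5, 4, 1]
See 4: counts = {4: 1}
See 5: counts = {4: 1, 5: 1}
See 3: counts = {4: 1, 5: 1, 3: 1}
See 3: counts = {4: 1, 5: 1, 3: 2}
See 5: counts = {4: 1, 5: 2, 3: 2}
See 5: counts = {4: 1, 5: 3, 3: 2}
See 4: counts = {4: 2, 5: 3, 3: 2}
See 1: counts = {4: 2, 5: 3, 3: 2, 1: 1}

{4: 2, 5: 3, 3: 2, 1: 1}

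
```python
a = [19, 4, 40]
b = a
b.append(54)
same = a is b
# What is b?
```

After line 1: a = [19, 4, 40]
After line 2 (b = a is an alias, same object): a = [19, 4, 40], b = [19, 4, 40]
After line 3 (b.append mutates the shared list): a = [19, 4, 40, 54], b = [19, 4, 40, 54]
After line 4 (same = a is b; same object -> True): same = True

[19, 4, 40, 54]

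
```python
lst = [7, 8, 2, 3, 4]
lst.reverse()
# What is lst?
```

[4, 3, 2, 8, 7]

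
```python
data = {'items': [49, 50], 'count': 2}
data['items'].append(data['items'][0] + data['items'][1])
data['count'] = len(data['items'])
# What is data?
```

After line 1: data = {'items': [49, 50], 'count': 2}
After line 2 (append 49 + 50 = 99): data = {'items': [49, 50, 99], 'count': 2}
After line 3 (count = len(items) = 3): data = {'items': [49, 50, 99], 'count': 3}

{'items': [49, 50, 99], 'count': 3}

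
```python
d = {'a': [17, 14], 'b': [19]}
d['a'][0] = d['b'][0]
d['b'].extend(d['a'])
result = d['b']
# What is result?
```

After line 1: d = {'a': [17, 14], 'b': [19]}
After line 2 (a[0] = b[0] = 19): d = {'a': [19, 14], 'b': [19]}
After line 3 (b.extend(a) appends [19, 14]): d = {'a': [19, 14], 'b': [19, 19, 14]}
After line 4: result = d['b'] = [19, 19, 14]

[19, 19, 14]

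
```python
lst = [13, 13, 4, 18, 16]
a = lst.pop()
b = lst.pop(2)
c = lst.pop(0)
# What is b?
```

After line 1: lst = [13, 13, 4, 18, 16]
After line 2 (pop() -> a = 16): lst = [13, 13, 4, 18]
After line 3 (pop(2) -> b = 4): lst = [13, 13, 18]
After line 4 (pop(0) -> c = 13): lst = [13, 18]

4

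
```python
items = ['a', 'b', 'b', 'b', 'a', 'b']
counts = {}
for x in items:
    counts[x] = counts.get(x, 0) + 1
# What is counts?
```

Initial: counts = {}, items = ['a', 'b', 'b', 'b', 'a', 'b']
See 'a': counts = {'a': 1}
See 'b': counts = {'a': 1, 'b': 1}
See 'b': counts = {'a': 1, 'b': 2}
See 'b': counts = {'a': 1, 'b': 3}
See 'a': counts = {'a': 2, 'b': 3}
See 'b': counts = {'a': 2, 'b': 4}

{'a': 2, 'b': 4}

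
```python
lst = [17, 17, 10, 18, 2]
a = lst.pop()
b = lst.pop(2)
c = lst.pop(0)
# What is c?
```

After line 1: lst = [17, 17, 10, 18, 2]
After line 2 (pop() -> a = 2): lst = [17, 17, 10, 18]
After line 3 (pop(2) -> b = 10): lst = [17, 17, 18]
After line 4 (pop(0) -> c = 17): lst = [17, 18]

17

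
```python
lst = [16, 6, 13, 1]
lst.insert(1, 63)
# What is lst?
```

[16, 63, 6, 13, 1]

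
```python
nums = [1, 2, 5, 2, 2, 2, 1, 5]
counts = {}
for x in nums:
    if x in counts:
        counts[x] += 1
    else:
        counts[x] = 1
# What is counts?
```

Initial: counts = {}, nums = [1, 2, 5, 2, 2, 2, 1, 5]
See 1: counts = {1: 1}
See 2: counts = {1: 1, 2: 1}
See 5: counts = {1: 1, 2: 1, 5: 1}
See 2: counts = {1: 1, 2: 2, 5: 1}
See 2: counts = {1: 1, 2: 3, 5: 1}
See 2: counts = {1: 1, 2: 4, 5: 1}
See 1: counts = {1: 2, 2: 4, 5: 1}
See 5: counts = {1: 2, 2: 4, 5: 2}

{1: 2, 2: 4, 5: 2}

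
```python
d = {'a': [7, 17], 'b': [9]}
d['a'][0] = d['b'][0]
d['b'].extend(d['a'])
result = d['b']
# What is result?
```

After line 1: d = {'a': [7, 17], 'b': [9]}
After line 2 (a[0] = b[0] = 9): d = {'a': [9, 17], 'b': [9]}
After line 3 (b.extend(a) appends [9, 17]): d = {'a': [9, 17], 'b': [9, 9, 17]}
After line 4: result = d['b'] = [9, 9, 17]

[9, 9, 17]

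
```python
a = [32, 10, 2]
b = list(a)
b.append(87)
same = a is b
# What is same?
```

After line 1: a = [32, 10, 2]
After line 2 (b = list(a) is a shallow copy, new object): a = [32, 10, 2], b = [32, 10, 2]
After line 3 (append only mutates b): a = [32, 10, 2], b = [32, 10, 2, 87]
After line 4 (same = a is b; different objects -> False): same = False

False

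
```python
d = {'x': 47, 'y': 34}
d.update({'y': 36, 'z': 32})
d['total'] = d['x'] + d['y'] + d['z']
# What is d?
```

After line 1: d = {'x': 47, 'y': 34}
After line 2 (y overwritten, z added): d = {'x': 47, 'y': 36, 'z': 32}
After line 3 (total = 47 + 36 + 32 = 115): d = {'x': 47, 'y': 36, 'z': 32, 'total': 115}

{'x': 47, 'y': 36, 'z': 32, 'total': 115}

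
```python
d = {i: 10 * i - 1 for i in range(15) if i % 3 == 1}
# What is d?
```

{1: 9, 4: 39, 7: 69, 10: 99, 13: 129}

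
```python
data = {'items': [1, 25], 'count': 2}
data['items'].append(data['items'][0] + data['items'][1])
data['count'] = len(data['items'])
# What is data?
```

After line 1: data = {'items': [1, 25], 'count': 2}
After line 2 (append 1 + 25 = 26): data = {'items': [1, 25, 26], 'count': 2}
After line 3 (count = len(items) = 3): data = {'items': [1, 25, 26], 'count': 3}

{'items': [1, 25, 26], 'count': 3}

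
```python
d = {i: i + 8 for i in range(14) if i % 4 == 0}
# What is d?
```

{0: 8, 4: 12, 8: 16, 12: 20}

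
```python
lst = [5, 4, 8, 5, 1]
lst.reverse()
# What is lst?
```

[1, 5, 8, 4, 5]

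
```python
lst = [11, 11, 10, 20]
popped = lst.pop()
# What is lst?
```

[11, 11, 10]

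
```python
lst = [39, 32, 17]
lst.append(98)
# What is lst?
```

[39, 32, 17, 98]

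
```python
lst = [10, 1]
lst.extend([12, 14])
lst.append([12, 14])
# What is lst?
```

After line 1: lst = [10, 1]
After line 2 (extend unpacks [12, 14]): lst = [10, 1, 12, 14]
After line 3 (append adds [12, 14] as single element): lst = [10, 1, 12, 14, [12, 14]]

[10, 1, 12, 14, [12, 14]]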